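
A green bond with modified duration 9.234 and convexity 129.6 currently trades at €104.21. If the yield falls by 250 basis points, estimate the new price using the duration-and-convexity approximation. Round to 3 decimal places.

Duration effect: -D_mod·Δy = -9.234 × (-0.025) = +0.230850
Convexity effect: ½·C·(Δy)² = 0.5 × 129.6 × (-0.025)² = +0.0405000
ΔP/P ≈ +0.230850 + 0.0405000 = +0.271350
New price ≈ 104.21 × (1 + 0.271350) = 132.4873835.

€132.487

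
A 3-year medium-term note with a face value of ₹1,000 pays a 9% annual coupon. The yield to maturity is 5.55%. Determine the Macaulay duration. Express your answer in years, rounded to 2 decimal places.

2.77 years

Periodic yield y = 0.0555. Discount each cash flow and weight by its year:
  t   CF        PV=CF/(1+0.0555)^t    t·PV
  1        90.00        85.2676        85.2676
  2        90.00        80.7841       161.5683
  3     1,090.00       926.9403     2,780.8210
  Σ                  1,092.9921     3,027.6569
Price P = Σ PV = 1,092.9921.
Macaulay duration = Σ(t·PV) / P = 3,027.6569 / 1,092.9921 = 2.77006 years.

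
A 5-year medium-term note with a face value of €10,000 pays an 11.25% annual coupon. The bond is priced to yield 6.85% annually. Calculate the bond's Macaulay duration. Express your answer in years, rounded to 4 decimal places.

4.1639 years

Periodic yield y = 0.0685. Discount each cash flow and weight by its year:
  t   CF        PV=CF/(1+0.0685)^t    t·PV
  1     1,125.00     1,052.8779     1,052.8779
  2     1,125.00       985.3794     1,970.7588
  3     1,125.00       922.2081     2,766.6244
  4     1,125.00       863.0867     3,452.3467
  5    11,125.00     7,987.8038    39,939.0188
  Σ                 11,811.3558    49,181.6266
Price P = Σ PV = 11,811.3558.
Macaulay duration = Σ(t·PV) / P = 49,181.6266 / 11,811.3558 = 4.16393 years.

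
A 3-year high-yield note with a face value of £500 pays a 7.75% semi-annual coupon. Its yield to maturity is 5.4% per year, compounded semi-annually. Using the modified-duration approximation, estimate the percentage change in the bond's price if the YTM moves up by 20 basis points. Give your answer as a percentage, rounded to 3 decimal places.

Periodic yield y = 0.027. Modified duration first:
  t   CF        PV=CF/(1+0.027)^t    t·PV
  1       19.375        18.8656        18.8656
  2       19.375        18.3696        36.7393
  3       19.375        17.8867        53.6601
  4       19.375        17.4165        69.6658
  5       19.375        16.9586        84.7929
  6      519.375       442.6479     2,655.8872
  Σ                    532.1449     2,919.6110
P = 532.1449; D_Mac = 5.48650 half-year periods = 2.74325 yrs; D_mod = 2.74325/(1+0.027) = 2.67113 yrs.
ΔP/P ≈ -D_mod · Δy = -2.67113 × (+0.002) = -0.005342 = -0.5342%.

-0.534%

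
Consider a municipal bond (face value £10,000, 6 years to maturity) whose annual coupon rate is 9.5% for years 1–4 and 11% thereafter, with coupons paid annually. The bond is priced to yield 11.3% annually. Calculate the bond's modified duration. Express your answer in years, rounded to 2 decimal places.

Periodic yield y = 0.113. First find Macaulay duration:
  t   CF        PV=CF/(1+0.113)^t    t·PV
  1       950.00       853.5490       853.5490
  2       950.00       766.8904     1,533.7807
  3       950.00       689.0300     2,067.0899
  4       950.00       619.0745     2,476.2982
  5     1,100.00       644.0460     3,220.2298
  6    11,100.00     5,839.1817    35,035.0905
  Σ                  9,411.7715    45,186.0381
P = 9,411.7715; Macaulay duration = 45,186.0381 / 9,411.7715 = 4.80101 years.
Modified duration = D_Mac / (1 + y) = 4.80101 / 1.113 = 4.31358 years.

4.31 years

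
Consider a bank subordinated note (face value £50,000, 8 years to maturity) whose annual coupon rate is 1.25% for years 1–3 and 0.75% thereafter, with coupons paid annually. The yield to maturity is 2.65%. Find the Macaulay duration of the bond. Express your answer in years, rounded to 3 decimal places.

7.681 years

Periodic yield y = 0.0265. Discount each cash flow and weight by its year:
  t   CF        PV=CF/(1+0.0265)^t    t·PV
  1       625.00       608.8651       608.8651
  2       625.00       593.1467     1,186.2934
  3       625.00       577.8341     1,733.5023
  4       375.00       337.7501     1,351.0003
  5       375.00       329.0308     1,645.1538
  6       375.00       320.5365     1,923.2192
  7       375.00       312.2616     2,185.8313
  8    50,375.00    40,864.2403   326,913.9224
  Σ                 43,943.6651   337,547.7877
Price P = Σ PV = 43,943.6651.
Macaulay duration = Σ(t·PV) / P = 337,547.7877 / 43,943.6651 = 7.68138 years.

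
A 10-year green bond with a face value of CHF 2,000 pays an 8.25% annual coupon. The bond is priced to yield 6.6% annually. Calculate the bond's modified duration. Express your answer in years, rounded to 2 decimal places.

6.89 years

Periodic yield y = 0.066. First find Macaulay duration:
  t   CF        PV=CF/(1+0.066)^t    t·PV
  1       165.00       154.7842       154.7842
  2       165.00       145.2010       290.4020
  3       165.00       136.2110       408.6331
  4       165.00       127.7777       511.1109
  5       165.00       119.8665       599.3326
  6       165.00       112.4451       674.6709
  7       165.00       105.4833       738.3828
  8       165.00        98.9524       791.6192
  9       165.00        92.8259       835.4330
  10    2,165.00     1,142.5780    11,425.7799
  Σ                  2,236.1252    16,430.1485
P = 2,236.1252; Macaulay duration = 16,430.1485 / 2,236.1252 = 7.34760 years.
Modified duration = D_Mac / (1 + y) = 7.34760 / 1.066 = 6.89268 years.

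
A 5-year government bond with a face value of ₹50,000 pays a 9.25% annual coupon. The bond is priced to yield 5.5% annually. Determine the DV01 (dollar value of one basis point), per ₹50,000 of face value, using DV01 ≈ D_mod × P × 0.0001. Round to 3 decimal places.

₹23.547

Periodic yield y = 0.055.
  t   CF        PV=CF/(1+0.055)^t    t·PV
  1     4,625.00     4,383.8863     4,383.8863
  2     4,625.00     4,155.3424     8,310.6848
  3     4,625.00     3,938.7132    11,816.1396
  4     4,625.00     3,733.3774    14,933.5098
  5    54,625.00    41,795.4641   208,977.3204
  Σ                 58,006.7834   248,421.5408
P = 58,006.7834; D_Mac = 4.28263 yrs; D_mod = 4.05936 yrs.
DV01 ≈ 4.05936 × 58,006.7834 × 0.0001 = 23.547065.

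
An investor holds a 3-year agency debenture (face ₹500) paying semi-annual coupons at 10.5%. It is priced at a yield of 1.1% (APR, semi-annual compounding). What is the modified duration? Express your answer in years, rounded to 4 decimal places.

2.6807 years

Periodic yield y = 0.0055. First find Macaulay duration:
  t   CF        PV=CF/(1+0.0055)^t    t·PV
  1        26.25        26.1064        26.1064
  2        26.25        25.9636        51.9272
  3        26.25        25.8216        77.4648
  4        26.25        25.6804       102.7214
  5        26.25        25.5399       127.6994
  6       526.25       509.2132     3,055.2792
  Σ                    638.3251     3,441.1985
P = 638.3251; Macaulay duration = 3,441.1985 / 638.3251 = 5.39098 half-year periods = 2.69549 years.
Modified duration = D_Mac / (1 + y) = 2.69549 / 1.0055 = 2.68075 years.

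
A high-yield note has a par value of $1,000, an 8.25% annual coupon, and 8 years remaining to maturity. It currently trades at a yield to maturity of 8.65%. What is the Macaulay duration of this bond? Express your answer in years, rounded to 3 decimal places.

Periodic yield y = 0.0865. Discount each cash flow and weight by its year:
  t   CF        PV=CF/(1+0.0865)^t    t·PV
  1        82.50        75.9319        75.9319
  2        82.50        69.8867       139.7734
  3        82.50        64.3228       192.9683
  4        82.50        59.2018       236.8073
  5        82.50        54.4886       272.4428
  6        82.50        50.1505       300.9032
  7        82.50        46.1579       323.1051
  8     1,082.50       557.4296     4,459.4371
  Σ                    977.5698     6,001.3691
Price P = Σ PV = 977.5698.
Macaulay duration = Σ(t·PV) / P = 6,001.3691 / 977.5698 = 6.13907 years.

6.139 years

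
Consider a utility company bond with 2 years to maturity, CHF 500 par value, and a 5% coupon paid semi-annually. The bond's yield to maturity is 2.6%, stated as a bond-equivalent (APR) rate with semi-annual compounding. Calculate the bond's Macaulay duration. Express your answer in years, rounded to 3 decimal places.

1.930 years

Periodic yield y = 0.013. Discount each cash flow and weight by its period:
  t   CF        PV=CF/(1+0.013)^t    t·PV
  1        12.50        12.3396        12.3396
  2        12.50        12.1812        24.3625
  3        12.50        12.0249        36.0747
  4       512.50       486.6941     1,946.7764
  Σ                    523.2398     2,019.5532
Price P = Σ PV = 523.2398.
Macaulay duration = Σ(t·PV) / P = 2,019.5532 / 523.2398 = 3.85971 half-year periods.
In years: 3.85971 / 2 = 1.92985 years.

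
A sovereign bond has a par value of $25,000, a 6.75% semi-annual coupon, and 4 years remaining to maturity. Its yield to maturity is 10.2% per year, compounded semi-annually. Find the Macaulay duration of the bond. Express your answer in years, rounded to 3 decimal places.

Periodic yield y = 0.051. Discount each cash flow and weight by its period:
  t   CF        PV=CF/(1+0.051)^t    t·PV
  1       843.75       802.8069       802.8069
  2       843.75       763.8505     1,527.7010
  3       843.75       726.7845     2,180.3534
  4       843.75       691.5171     2,766.0684
  5       843.75       657.9611     3,289.8054
  6       843.75       626.0334     3,756.2003
  7       843.75       595.6550     4,169.5848
  8    25,843.75    17,359.3637   138,874.9098
  Σ                 22,223.9721   157,367.4299
Price P = Σ PV = 22,223.9721.
Macaulay duration = Σ(t·PV) / P = 157,367.4299 / 22,223.9721 = 7.08098 half-year periods.
In years: 7.08098 / 2 = 3.54049 years.

3.540 years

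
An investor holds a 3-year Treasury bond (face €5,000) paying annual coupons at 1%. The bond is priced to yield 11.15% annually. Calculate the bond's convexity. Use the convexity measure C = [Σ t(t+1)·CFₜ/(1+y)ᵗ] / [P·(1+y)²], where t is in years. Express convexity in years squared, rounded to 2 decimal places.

With y = 0.1115:
  t   CF        PV=CF/(1+0.1115)^t    t·PV        t(t+1)·PV
  1        50.00        44.9843        44.9843          89.9685
  2        50.00        40.4717        80.9433         242.8300
  3     5,050.00     3,677.5872    11,032.7615      44,131.0462
  Σ                  3,763.0431    11,158.6891      44,463.8447
P = 3,763.0431.
Convexity = Σ t(t+1)·PV / [P·(1+y)²] = 44,463.8447 / (3,763.0431 × 1.235432) = 9.56421.

9.56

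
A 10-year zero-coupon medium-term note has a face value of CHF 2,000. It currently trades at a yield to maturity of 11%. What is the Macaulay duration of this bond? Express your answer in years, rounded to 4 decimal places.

A zero-coupon bond has a single cash flow at maturity, so its Macaulay duration equals its maturity: 10 years.

10.0000 years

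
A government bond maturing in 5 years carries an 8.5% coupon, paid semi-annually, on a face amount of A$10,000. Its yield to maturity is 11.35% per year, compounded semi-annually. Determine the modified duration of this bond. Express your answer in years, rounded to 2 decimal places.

3.90 years

Periodic yield y = 0.05675. First find Macaulay duration:
  t   CF        PV=CF/(1+0.05675)^t    t·PV
  1       425.00       402.1765       402.1765
  2       425.00       380.5786       761.1573
  3       425.00       360.1407     1,080.4220
  4       425.00       340.8002     1,363.2010
  5       425.00       322.4985     1,612.4923
  6       425.00       305.1795     1,831.0771
  7       425.00       288.7907     2,021.5346
  8       425.00       273.2819     2,186.2552
  9       425.00       258.6060     2,327.4541
  10   10,425.00     6,002.7948    60,027.9481
  Σ                  8,934.8474    73,613.7183
P = 8,934.8474; Macaulay duration = 73,613.7183 / 8,934.8474 = 8.23895 half-year periods = 4.11947 years.
Modified duration = D_Mac / (1 + y) = 4.11947 / 1.05675 = 3.89825 years.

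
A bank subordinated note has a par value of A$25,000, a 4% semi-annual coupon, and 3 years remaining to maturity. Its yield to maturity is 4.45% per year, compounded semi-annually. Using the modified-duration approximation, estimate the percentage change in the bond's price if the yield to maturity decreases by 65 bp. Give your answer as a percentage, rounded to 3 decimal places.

+1.816%

Periodic yield y = 0.02225. Modified duration first:
  t   CF        PV=CF/(1+0.02225)^t    t·PV
  1       500.00       489.1171       489.1171
  2       500.00       478.4712       956.9423
  3       500.00       468.0569     1,404.1707
  4       500.00       457.8693     1,831.4772
  5       500.00       447.9035     2,239.5173
  6    25,500.00    22,345.8801   134,075.2809
  Σ                 24,687.2981   140,996.5055
P = 24,687.2981; D_Mac = 5.71130 half-year periods = 2.85565 yrs; D_mod = 2.85565/(1+0.02225) = 2.79349 yrs.
ΔP/P ≈ -D_mod · Δy = -2.79349 × (-0.0065) = +0.018158 = +1.8158%.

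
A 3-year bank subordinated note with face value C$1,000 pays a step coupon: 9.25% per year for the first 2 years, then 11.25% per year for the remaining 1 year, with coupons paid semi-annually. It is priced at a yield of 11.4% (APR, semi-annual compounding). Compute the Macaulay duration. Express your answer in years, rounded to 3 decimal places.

Periodic yield y = 0.057. Discount each cash flow and weight by its period:
  t   CF        PV=CF/(1+0.057)^t    t·PV
  1        46.25        43.7559        43.7559
  2        46.25        41.3963        82.7926
  3        46.25        39.1640       117.4919
  4        46.25        37.0520       148.2080
  5        56.25        42.6332       213.1658
  6     1,056.25       757.3852     4,544.3110
  Σ                    961.3866     5,149.7254
Price P = Σ PV = 961.3866.
Macaulay duration = Σ(t·PV) / P = 5,149.7254 / 961.3866 = 5.35656 half-year periods.
In years: 5.35656 / 2 = 2.67828 years.

2.678 years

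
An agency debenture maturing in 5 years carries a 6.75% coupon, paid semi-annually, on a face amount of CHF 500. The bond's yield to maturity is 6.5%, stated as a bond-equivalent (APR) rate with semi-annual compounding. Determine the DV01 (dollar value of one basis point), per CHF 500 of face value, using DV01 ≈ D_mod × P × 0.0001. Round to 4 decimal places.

Periodic yield y = 0.0325.
  t   CF        PV=CF/(1+0.0325)^t    t·PV
  1       16.875        16.3438        16.3438
  2       16.875        15.8294        31.6587
  3       16.875        15.3311        45.9933
  4       16.875        14.8485        59.3941
  5       16.875        14.3811        71.9057
  6       16.875        13.9285        83.5708
  7       16.875        13.4900        94.4303
  8       16.875        13.0654       104.5233
  9       16.875        12.6542       113.8874
  10     516.875       375.3919     3,753.9192
  Σ                    505.2640     4,375.6269
P = 505.2640; D_Mac = 8.66008 half-year periods = 4.33004 yrs; D_mod = 4.19374 yrs.
DV01 ≈ 4.19374 × 505.2640 × 0.0001 = 0.211895.

CHF 0.2119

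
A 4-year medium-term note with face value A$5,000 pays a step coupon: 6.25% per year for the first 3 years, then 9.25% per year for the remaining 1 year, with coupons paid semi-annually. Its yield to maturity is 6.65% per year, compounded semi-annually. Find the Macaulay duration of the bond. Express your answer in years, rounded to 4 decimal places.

Periodic yield y = 0.03325. Discount each cash flow and weight by its period:
  t   CF        PV=CF/(1+0.03325)^t    t·PV
  1       156.25       151.2219       151.2219
  2       156.25       146.3556       292.7111
  3       156.25       141.6458       424.9375
  4       156.25       137.0877       548.3506
  5       156.25       132.6762       663.3809
  6       156.25       128.4067       770.4399
  7       231.25       183.9263     1,287.4841
  8     5,231.25     4,026.8195    32,214.5561
  Σ                  5,048.1396    36,353.0821
Price P = Σ PV = 5,048.1396.
Macaulay duration = Σ(t·PV) / P = 36,353.0821 / 5,048.1396 = 7.20128 half-year periods.
In years: 7.20128 / 2 = 3.60064 years.

3.6006 years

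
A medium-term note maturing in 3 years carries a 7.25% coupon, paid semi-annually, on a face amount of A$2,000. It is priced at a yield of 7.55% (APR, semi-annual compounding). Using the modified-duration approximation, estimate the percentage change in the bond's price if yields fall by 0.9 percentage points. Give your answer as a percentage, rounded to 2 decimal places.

+2.38%

Periodic yield y = 0.03775. Modified duration first:
  t   CF        PV=CF/(1+0.03775)^t    t·PV
  1        72.50        69.8627        69.8627
  2        72.50        67.3213       134.6426
  3        72.50        64.8724       194.6171
  4        72.50        62.5125       250.0501
  5        72.50        60.2385       301.1926
  6     2,072.50     1,659.3503     9,956.1020
  Σ                  1,984.1577    10,906.4671
P = 1,984.1577; D_Mac = 5.49677 half-year periods = 2.74839 yrs; D_mod = 2.74839/(1+0.03775) = 2.64841 yrs.
ΔP/P ≈ -D_mod · Δy = -2.64841 × (-0.009) = +0.023836 = +2.3836%.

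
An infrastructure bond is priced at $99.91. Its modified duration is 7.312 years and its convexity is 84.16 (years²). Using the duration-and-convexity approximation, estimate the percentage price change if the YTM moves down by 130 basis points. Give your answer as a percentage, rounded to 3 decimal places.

Duration effect: -D_mod·Δy = -7.312 × (-0.013) = +0.095056
Convexity effect: ½·C·(Δy)² = 0.5 × 84.16 × (-0.013)² = +0.00711152
ΔP/P ≈ +0.095056 + 0.00711152 = +0.10216752
= +10.216752%.

+10.217%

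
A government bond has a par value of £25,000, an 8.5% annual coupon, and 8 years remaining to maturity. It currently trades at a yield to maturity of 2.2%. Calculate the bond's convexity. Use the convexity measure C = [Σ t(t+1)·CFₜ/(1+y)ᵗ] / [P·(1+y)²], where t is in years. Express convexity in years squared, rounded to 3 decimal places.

51.441

With y = 0.022:
  t   CF        PV=CF/(1+0.022)^t    t·PV        t(t+1)·PV
  1     2,125.00     2,079.2564     2,079.2564       4,158.5127
  2     2,125.00     2,034.4974     4,068.9948      12,206.9845
  3     2,125.00     1,990.7020     5,972.1059      23,888.4237
  4     2,125.00     1,947.8493     7,791.3972      38,956.9858
  5     2,125.00     1,905.9191     9,529.5953      57,177.5721
  6     2,125.00     1,864.8915    11,189.3487      78,325.4412
  7     2,125.00     1,824.7470    12,773.2292     102,185.8333
  8    27,125.00    22,790.9580   182,327.6639   1,640,948.9748
  Σ                 36,438.8206   235,731.5914   1,957,848.7281
P = 36,438.8206.
Convexity = Σ t(t+1)·PV / [P·(1+y)²] = 1,957,848.7281 / (36,438.8206 × 1.044484) = 51.44143.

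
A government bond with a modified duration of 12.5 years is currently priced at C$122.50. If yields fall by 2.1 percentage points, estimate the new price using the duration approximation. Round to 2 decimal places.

Duration approximation: ΔP/P ≈ -D_mod · Δy = -12.5 × (-0.021) = +0.262500.
New price ≈ 122.50 × (1 + 0.262500) = 154.65625.

C$154.66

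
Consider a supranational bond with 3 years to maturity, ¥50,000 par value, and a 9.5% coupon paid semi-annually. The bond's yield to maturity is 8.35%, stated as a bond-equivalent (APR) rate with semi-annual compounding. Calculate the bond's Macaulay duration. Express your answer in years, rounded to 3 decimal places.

2.685 years

Periodic yield y = 0.04175. Discount each cash flow and weight by its period:
  t   CF        PV=CF/(1+0.04175)^t    t·PV
  1     2,375.00     2,279.8176     2,279.8176
  2     2,375.00     2,188.4498     4,376.8997
  3     2,375.00     2,100.7438     6,302.2313
  4     2,375.00     2,016.5527     8,066.2108
  5     2,375.00     1,935.7357     9,678.6787
  6    52,375.00    40,977.2662   245,863.5973
  Σ                 51,498.5659   276,567.4354
Price P = Σ PV = 51,498.5659.
Macaulay duration = Σ(t·PV) / P = 276,567.4354 / 51,498.5659 = 5.37039 half-year periods.
In years: 5.37039 / 2 = 2.68520 years.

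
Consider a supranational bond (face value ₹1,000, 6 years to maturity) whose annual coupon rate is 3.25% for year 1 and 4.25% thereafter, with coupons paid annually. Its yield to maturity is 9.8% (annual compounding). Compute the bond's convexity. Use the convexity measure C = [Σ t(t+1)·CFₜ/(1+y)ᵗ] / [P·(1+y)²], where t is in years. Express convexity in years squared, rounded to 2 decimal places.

29.98

With y = 0.098:
  t   CF        PV=CF/(1+0.098)^t    t·PV        t(t+1)·PV
  1        32.50        29.5993        29.5993          59.1985
  2        42.50        35.2520        70.5041         211.5122
  3        42.50        32.1057        96.3170         385.2682
  4        42.50        29.2401       116.9606         584.8030
  5        42.50        26.6304       133.1519         798.9112
  6     1,042.50       594.9247     3,569.5484      24,986.8387
  Σ                    747.7522     4,016.0812      27,026.5318
P = 747.7522.
Convexity = Σ t(t+1)·PV / [P·(1+y)²] = 27,026.5318 / (747.7522 × 1.205604) = 29.97974.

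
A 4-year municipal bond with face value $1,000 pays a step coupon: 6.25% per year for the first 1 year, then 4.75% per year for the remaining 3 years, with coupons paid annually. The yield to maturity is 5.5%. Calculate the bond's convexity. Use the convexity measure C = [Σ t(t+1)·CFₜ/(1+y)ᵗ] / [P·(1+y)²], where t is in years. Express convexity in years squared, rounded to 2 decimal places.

16.16

With y = 0.055:
  t   CF        PV=CF/(1+0.055)^t    t·PV        t(t+1)·PV
  1        62.50        59.2417        59.2417         118.4834
  2        47.50        42.6765        85.3530         256.0589
  3        47.50        40.4516       121.3549         485.4198
  4     1,047.50       845.5595     3,382.2382      16,911.1908
  Σ                    987.9294     3,648.1878      17,771.1529
P = 987.9294.
Convexity = Σ t(t+1)·PV / [P·(1+y)²] = 17,771.1529 / (987.9294 × 1.113025) = 16.16162.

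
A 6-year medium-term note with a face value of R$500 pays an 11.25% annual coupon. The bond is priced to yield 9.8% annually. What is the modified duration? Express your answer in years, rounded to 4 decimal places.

4.2949 years

Periodic yield y = 0.098. First find Macaulay duration:
  t   CF        PV=CF/(1+0.098)^t    t·PV
  1        56.25        51.2295        51.2295
  2        56.25        46.6571        93.3142
  3        56.25        42.4928       127.4784
  4        56.25        38.7002       154.8008
  5        56.25        35.2461       176.2304
  6       556.25       317.4359     1,904.6151
  Σ                    531.7616     2,507.6685
P = 531.7616; Macaulay duration = 2,507.6685 / 531.7616 = 4.71578 years.
Modified duration = D_Mac / (1 + y) = 4.71578 / 1.098 = 4.29488 years.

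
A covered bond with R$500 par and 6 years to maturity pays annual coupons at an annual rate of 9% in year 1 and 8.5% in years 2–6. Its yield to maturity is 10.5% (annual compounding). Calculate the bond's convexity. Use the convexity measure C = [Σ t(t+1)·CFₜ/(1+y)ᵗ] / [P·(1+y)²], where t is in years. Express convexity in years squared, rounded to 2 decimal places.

25.90

With y = 0.105:
  t   CF        PV=CF/(1+0.105)^t    t·PV        t(t+1)·PV
  1        45.00        40.7240        40.7240          81.4480
  2        42.50        34.8068        69.6136         208.8409
  3        42.50        31.4994        94.4982         377.9926
  4        42.50        28.5062       114.0249         570.1246
  5        42.50        25.7975       128.9875         773.9249
  6       542.50       298.0067     1,788.0404      12,516.2827
  Σ                    459.3406     2,235.8886      14,528.6138
P = 459.3406.
Convexity = Σ t(t+1)·PV / [P·(1+y)²] = 14,528.6138 / (459.3406 × 1.221025) = 25.90388.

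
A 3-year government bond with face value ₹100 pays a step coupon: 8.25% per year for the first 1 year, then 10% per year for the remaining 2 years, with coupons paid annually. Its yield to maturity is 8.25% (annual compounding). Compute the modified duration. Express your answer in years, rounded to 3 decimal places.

2.558 years

Periodic yield y = 0.0825. First find Macaulay duration:
  t   CF        PV=CF/(1+0.0825)^t    t·PV
  1         8.25         7.6212         7.6212
  2        10.00         8.5338        17.0677
  3       110.00        86.7179       260.1538
  Σ                    102.8730       284.8427
P = 102.8730; Macaulay duration = 284.8427 / 102.8730 = 2.76888 years.
Modified duration = D_Mac / (1 + y) = 2.76888 / 1.0825 = 2.55785 years.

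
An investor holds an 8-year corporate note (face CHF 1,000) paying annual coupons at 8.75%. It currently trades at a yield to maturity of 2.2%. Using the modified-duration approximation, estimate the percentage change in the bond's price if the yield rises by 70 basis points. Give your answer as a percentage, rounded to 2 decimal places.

Periodic yield y = 0.022. Modified duration first:
  t   CF        PV=CF/(1+0.022)^t    t·PV
  1        87.50        85.6164        85.6164
  2        87.50        83.7734       167.5468
  3        87.50        81.9701       245.9102
  4        87.50        80.2056       320.8222
  5        87.50        78.4790       392.3951
  6        87.50        76.7896       460.7379
  7        87.50        75.1366       525.9565
  8     1,087.50       913.7389     7,309.9109
  Σ                  1,475.7097     9,508.8962
P = 1,475.7097; D_Mac = 6.44361 yrs; D_mod = 6.44361/(1+0.022) = 6.30490 yrs.
ΔP/P ≈ -D_mod · Δy = -6.30490 × (+0.007) = -0.044134 = -4.4134%.

-4.41%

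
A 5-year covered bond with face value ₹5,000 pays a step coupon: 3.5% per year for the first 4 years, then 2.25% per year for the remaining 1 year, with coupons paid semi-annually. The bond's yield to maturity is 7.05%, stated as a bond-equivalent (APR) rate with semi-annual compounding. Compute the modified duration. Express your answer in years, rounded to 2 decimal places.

4.43 years

Periodic yield y = 0.03525. First find Macaulay duration:
  t   CF        PV=CF/(1+0.03525)^t    t·PV
  1        87.50        84.5206        84.5206
  2        87.50        81.6427       163.2855
  3        87.50        78.8628       236.5885
  4        87.50        76.1776       304.7103
  5        87.50        73.5837       367.9187
  6        87.50        71.0782       426.4694
  7        87.50        68.6580       480.6063
  8        87.50        66.3202       530.5620
  9        56.25        41.1828       370.6448
  10    5,056.25     3,575.8241    35,758.2410
  Σ                  4,217.8509    38,723.5470
P = 4,217.8509; Macaulay duration = 38,723.5470 / 4,217.8509 = 9.18087 half-year periods = 4.59044 years.
Modified duration = D_Mac / (1 + y) = 4.59044 / 1.03525 = 4.43413 years.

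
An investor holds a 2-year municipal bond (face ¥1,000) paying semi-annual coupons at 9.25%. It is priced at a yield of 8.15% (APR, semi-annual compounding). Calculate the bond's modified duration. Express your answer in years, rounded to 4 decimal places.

Periodic yield y = 0.04075. First find Macaulay duration:
  t   CF        PV=CF/(1+0.04075)^t    t·PV
  1        46.25        44.4391        44.4391
  2        46.25        42.6991        85.3982
  3        46.25        41.0273       123.0818
  4     1,046.25       891.7637     3,567.0548
  Σ                  1,019.9292     3,819.9739
P = 1,019.9292; Macaulay duration = 3,819.9739 / 1,019.9292 = 3.74533 half-year periods = 1.87267 years.
Modified duration = D_Mac / (1 + y) = 1.87267 / 1.04075 = 1.79934 years.

1.7993 years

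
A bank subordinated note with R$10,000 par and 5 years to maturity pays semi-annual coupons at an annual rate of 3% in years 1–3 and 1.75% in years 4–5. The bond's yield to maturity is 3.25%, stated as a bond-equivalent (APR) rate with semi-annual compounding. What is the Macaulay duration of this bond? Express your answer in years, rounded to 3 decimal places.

4.688 years

Periodic yield y = 0.01625. Discount each cash flow and weight by its period:
  t   CF        PV=CF/(1+0.01625)^t    t·PV
  1       150.00       147.6015       147.6015
  2       150.00       145.2413       290.4826
  3       150.00       142.9189       428.7566
  4       150.00       140.6336       562.5343
  5       150.00       138.3848       691.9241
  6       150.00       136.1720       817.0322
  7        87.50        78.1635       547.1447
  8        87.50        76.9137       615.3094
  9        87.50        75.6838       681.1544
  10   10,087.50     8,585.7445    85,857.4453
  Σ                  9,667.4576    90,639.3850
Price P = Σ PV = 9,667.4576.
Macaulay duration = Σ(t·PV) / P = 90,639.3850 / 9,667.4576 = 9.37572 half-year periods.
In years: 9.37572 / 2 = 4.68786 years.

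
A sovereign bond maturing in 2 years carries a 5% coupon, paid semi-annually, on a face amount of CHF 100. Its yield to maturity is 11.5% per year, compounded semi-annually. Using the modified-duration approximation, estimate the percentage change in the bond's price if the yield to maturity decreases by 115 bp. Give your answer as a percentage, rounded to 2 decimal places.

Periodic yield y = 0.0575. Modified duration first:
  t   CF        PV=CF/(1+0.0575)^t    t·PV
  1         2.50         2.3641         2.3641
  2         2.50         2.2355         4.4710
  3         2.50         2.1140         6.3419
  4       102.50        81.9601       327.8403
  Σ                     88.6736       341.0173
P = 88.6736; D_Mac = 3.84576 half-year periods = 1.92288 yrs; D_mod = 1.92288/(1+0.0575) = 1.81833 yrs.
ΔP/P ≈ -D_mod · Δy = -1.81833 × (-0.0115) = +0.020911 = +2.0911%.

+2.09%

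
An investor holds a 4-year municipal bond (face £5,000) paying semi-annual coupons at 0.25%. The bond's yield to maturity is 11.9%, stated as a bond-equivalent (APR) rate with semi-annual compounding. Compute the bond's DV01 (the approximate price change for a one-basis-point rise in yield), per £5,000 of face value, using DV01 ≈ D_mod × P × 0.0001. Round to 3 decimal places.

£1.197

Periodic yield y = 0.0595.
  t   CF        PV=CF/(1+0.0595)^t    t·PV
  1         6.25         5.8990         5.8990
  2         6.25         5.5677        11.1355
  3         6.25         5.2551        15.7652
  4         6.25         4.9599        19.8397
  5         6.25         4.6814        23.4070
  6         6.25         4.4185        26.5110
  7         6.25         4.1704        29.1925
  8     5,006.25     3,152.8611    25,222.8892
  Σ                  3,187.8131    25,354.6390
P = 3,187.8131; D_Mac = 7.95362 half-year periods = 3.97681 yrs; D_mod = 3.75348 yrs.
DV01 ≈ 3.75348 × 3,187.8131 × 0.0001 = 1.196538.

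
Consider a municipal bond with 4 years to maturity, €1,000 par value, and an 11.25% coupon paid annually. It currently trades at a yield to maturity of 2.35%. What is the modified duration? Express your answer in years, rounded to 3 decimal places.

Periodic yield y = 0.0235. First find Macaulay duration:
  t   CF        PV=CF/(1+0.0235)^t    t·PV
  1       112.50       109.9170       109.9170
  2       112.50       107.3932       214.7864
  3       112.50       104.9274       314.7823
  4     1,112.50     1,013.7915     4,055.1659
  Σ                  1,336.0290     4,694.6515
P = 1,336.0290; Macaulay duration = 4,694.6515 / 1,336.0290 = 3.51388 years.
Modified duration = D_Mac / (1 + y) = 3.51388 / 1.0235 = 3.43320 years.

3.433 years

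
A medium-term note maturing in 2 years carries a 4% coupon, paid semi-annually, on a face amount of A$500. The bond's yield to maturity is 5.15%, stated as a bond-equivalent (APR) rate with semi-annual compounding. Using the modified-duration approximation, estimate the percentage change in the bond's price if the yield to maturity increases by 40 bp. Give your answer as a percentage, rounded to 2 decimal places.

-0.76%

Periodic yield y = 0.02575. Modified duration first:
  t   CF        PV=CF/(1+0.02575)^t    t·PV
  1        10.00         9.7490         9.7490
  2        10.00         9.5042        19.0085
  3        10.00         9.2656        27.7969
  4       510.00       460.6850     1,842.7400
  Σ                    489.2038     1,899.2944
P = 489.2038; D_Mac = 3.88242 half-year periods = 1.94121 yrs; D_mod = 1.94121/(1+0.02575) = 1.89248 yrs.
ΔP/P ≈ -D_mod · Δy = -1.89248 × (+0.004) = -0.007570 = -0.7570%.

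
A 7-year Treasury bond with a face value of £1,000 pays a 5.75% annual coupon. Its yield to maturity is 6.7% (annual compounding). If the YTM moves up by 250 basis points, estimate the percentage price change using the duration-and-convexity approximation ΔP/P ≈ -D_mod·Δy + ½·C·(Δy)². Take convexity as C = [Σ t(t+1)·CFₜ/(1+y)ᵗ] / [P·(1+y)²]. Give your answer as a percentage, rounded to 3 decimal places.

-12.654%

With y = 0.067:
  t   CF        PV=CF/(1+0.067)^t    t·PV        t(t+1)·PV
  1        57.50        53.8894        53.8894         107.7788
  2        57.50        50.5055       101.0111         303.0332
  3        57.50        47.3342       142.0025         568.0098
  4        57.50        44.3619       177.4476         887.2381
  5        57.50        41.5763       207.8815       1,247.2887
  6        57.50        38.9656       233.7936       1,636.5550
  7     1,057.50       671.6290     4,701.4030      37,611.2240
  Σ                    948.2619     5,617.4286      42,361.1277
P = 948.2619; D_Mac = 5.92392 yrs; D_mod = 5.55194 yrs; C = 39.23832.
Duration effect: -5.55194 × (+0.025) = -0.138799
Convexity effect: 0.5 × 39.23832 × (0.025)² = +0.0122620
ΔP/P ≈ -0.138799 + 0.0122620 = -0.126537 = -12.6537%.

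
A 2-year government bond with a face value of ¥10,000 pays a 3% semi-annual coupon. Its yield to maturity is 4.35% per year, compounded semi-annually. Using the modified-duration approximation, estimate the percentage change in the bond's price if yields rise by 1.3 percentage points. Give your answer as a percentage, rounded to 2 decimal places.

Periodic yield y = 0.02175. Modified duration first:
  t   CF        PV=CF/(1+0.02175)^t    t·PV
  1       150.00       146.8069       146.8069
  2       150.00       143.6819       287.3637
  3       150.00       140.6233       421.8699
  4    10,150.00     9,312.9540    37,251.8159
  Σ                  9,744.0661    38,107.8565
P = 9,744.0661; D_Mac = 3.91088 half-year periods = 1.95544 yrs; D_mod = 1.95544/(1+0.02175) = 1.91381 yrs.
ΔP/P ≈ -D_mod · Δy = -1.91381 × (+0.013) = -0.024880 = -2.4880%.

-2.49%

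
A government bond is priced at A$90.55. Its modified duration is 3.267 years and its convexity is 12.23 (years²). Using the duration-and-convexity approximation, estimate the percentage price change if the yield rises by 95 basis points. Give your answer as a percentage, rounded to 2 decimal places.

Duration effect: -D_mod·Δy = -3.267 × (+0.0095) = -0.0310365
Convexity effect: ½·C·(Δy)² = 0.5 × 12.23 × (0.0095)² = +0.00055187875
ΔP/P ≈ -0.0310365 + 0.00055187875 = -0.03048462125
= -3.048462125%.

-3.05%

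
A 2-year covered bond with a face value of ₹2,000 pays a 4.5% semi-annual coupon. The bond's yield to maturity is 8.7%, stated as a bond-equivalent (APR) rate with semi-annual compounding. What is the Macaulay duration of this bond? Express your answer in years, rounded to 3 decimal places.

1.932 years

Periodic yield y = 0.0435. Discount each cash flow and weight by its period:
  t   CF        PV=CF/(1+0.0435)^t    t·PV
  1        45.00        43.1241        43.1241
  2        45.00        41.3264        82.6528
  3        45.00        39.6036       118.8109
  4     2,045.00     1,724.7395     6,898.9578
  Σ                  1,848.7936     7,143.5457
Price P = Σ PV = 1,848.7936.
Macaulay duration = Σ(t·PV) / P = 7,143.5457 / 1,848.7936 = 3.86390 half-year periods.
In years: 3.86390 / 2 = 1.93195 years.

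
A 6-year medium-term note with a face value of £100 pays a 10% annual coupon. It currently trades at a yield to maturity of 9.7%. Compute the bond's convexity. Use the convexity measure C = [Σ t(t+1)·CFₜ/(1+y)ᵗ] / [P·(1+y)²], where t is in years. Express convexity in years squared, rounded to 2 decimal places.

With y = 0.097:
  t   CF        PV=CF/(1+0.097)^t    t·PV        t(t+1)·PV
  1        10.00         9.1158         9.1158          18.2315
  2        10.00         8.3097        16.6195          49.8584
  3        10.00         7.5750        22.7249          90.8995
  4        10.00         6.9052        27.6206         138.1031
  5        10.00         6.2946        31.4729         188.8374
  6       110.00        63.1180       378.7077       2,650.9541
  Σ                    101.3181       486.2614       3,136.8840
P = 101.3181.
Convexity = Σ t(t+1)·PV / [P·(1+y)²] = 3,136.8840 / (101.3181 × 1.203409) = 25.72752.

25.73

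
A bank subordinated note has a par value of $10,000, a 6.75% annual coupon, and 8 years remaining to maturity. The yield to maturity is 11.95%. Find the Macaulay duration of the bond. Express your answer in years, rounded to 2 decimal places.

6.15 years

Periodic yield y = 0.1195. Discount each cash flow and weight by its year:
  t   CF        PV=CF/(1+0.1195)^t    t·PV
  1       675.00       602.9477       602.9477
  2       675.00       538.5866     1,077.1733
  3       675.00       481.0957     1,443.2871
  4       675.00       429.7416     1,718.9663
  5       675.00       383.8692     1,919.3461
  6       675.00       342.8934     2,057.3607
  7       675.00       306.2916     2,144.0412
  8    10,675.00     4,326.8825    34,615.0599
  Σ                  7,412.3084    45,578.1823
Price P = Σ PV = 7,412.3084.
Macaulay duration = Σ(t·PV) / P = 45,578.1823 / 7,412.3084 = 6.14899 years.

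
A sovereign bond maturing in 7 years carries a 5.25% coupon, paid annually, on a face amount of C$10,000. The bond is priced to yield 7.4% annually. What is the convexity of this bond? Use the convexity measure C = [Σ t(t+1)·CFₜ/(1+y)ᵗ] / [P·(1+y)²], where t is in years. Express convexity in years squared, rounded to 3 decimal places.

With y = 0.074:
  t   CF        PV=CF/(1+0.074)^t    t·PV        t(t+1)·PV
  1       525.00       488.8268       488.8268         977.6536
  2       525.00       455.1460       910.2920       2,730.8761
  3       525.00       423.7859     1,271.3576       5,085.4303
  4       525.00       394.5865     1,578.3458       7,891.7292
  5       525.00       367.3989     1,836.9947      11,021.9681
  6       525.00       342.0847     2,052.5080      14,367.5562
  7    10,525.00     6,385.4592    44,698.2145     357,585.7157
  Σ                  8,857.2880    52,836.5394     399,660.9293
P = 8,857.2880.
Convexity = Σ t(t+1)·PV / [P·(1+y)²] = 399,660.9293 / (8,857.2880 × 1.153476) = 39.11852.

39.119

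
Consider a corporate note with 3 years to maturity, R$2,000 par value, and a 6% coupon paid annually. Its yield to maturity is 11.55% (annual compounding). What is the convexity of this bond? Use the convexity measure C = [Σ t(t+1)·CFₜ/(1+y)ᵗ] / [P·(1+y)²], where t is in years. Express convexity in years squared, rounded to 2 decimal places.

8.88

With y = 0.1155:
  t   CF        PV=CF/(1+0.1155)^t    t·PV        t(t+1)·PV
  1       120.00       107.5751       107.5751         215.1502
  2       120.00        96.4366       192.8733         578.6199
  3     2,120.00     1,527.3098     4,581.9294      18,327.7175
  Σ                  1,731.3215     4,882.3778      19,121.4876
P = 1,731.3215.
Convexity = Σ t(t+1)·PV / [P·(1+y)²] = 19,121.4876 / (1,731.3215 × 1.244340) = 8.87574.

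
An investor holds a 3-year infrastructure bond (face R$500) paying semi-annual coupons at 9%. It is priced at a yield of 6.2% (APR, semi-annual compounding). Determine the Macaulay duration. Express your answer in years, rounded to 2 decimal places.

2.71 years

Periodic yield y = 0.031. Discount each cash flow and weight by its period:
  t   CF        PV=CF/(1+0.031)^t    t·PV
  1        22.50        21.8235        21.8235
  2        22.50        21.1673        42.3346
  3        22.50        20.5308        61.5925
  4        22.50        19.9135        79.6540
  5        22.50        19.3148        96.5738
  6       522.50       435.0451     2,610.2707
  Σ                    537.7950     2,912.2491
Price P = Σ PV = 537.7950.
Macaulay duration = Σ(t·PV) / P = 2,912.2491 / 537.7950 = 5.41517 half-year periods.
In years: 5.41517 / 2 = 2.70758 years.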